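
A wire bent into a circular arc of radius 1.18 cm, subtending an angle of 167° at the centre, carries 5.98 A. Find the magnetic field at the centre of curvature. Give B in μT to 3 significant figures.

The Biot–Savart field of a circular arc at its centre is B = μ₀Iφ/(4πR), with φ = 2.915 rad.
B = (4π×10⁻⁷ × 5.98 × 2.915) / (4π × 0.0118) = 1.48×10⁻⁴ T.

B ≈ 148 μT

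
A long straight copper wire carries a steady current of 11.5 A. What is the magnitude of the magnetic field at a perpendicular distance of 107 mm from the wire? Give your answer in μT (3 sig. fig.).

B ≈ 21.5 μT

For an infinitely long straight wire, B = μ₀I/(2πd).
B = (4π×10⁻⁷ × 11.5) / (2π × 0.107) = 2.15×10⁻⁵ T.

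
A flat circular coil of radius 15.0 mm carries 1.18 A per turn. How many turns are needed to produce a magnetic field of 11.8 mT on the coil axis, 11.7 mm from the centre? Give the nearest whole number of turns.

N = 487

For an N-turn coil, B = Nμ₀IR²/[2(R²+z²)^(3/2)]. A single turn gives B₁ = 2.42×10⁻⁵ T with R = 0.015 m, z = 0.0117 m.
N = B/B₁ = 1.18×10⁻² / 2.42×10⁻⁵ = 486.97.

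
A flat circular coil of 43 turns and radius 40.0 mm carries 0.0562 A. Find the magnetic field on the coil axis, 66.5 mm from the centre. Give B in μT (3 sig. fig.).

B ≈ 5.20 μT

For an N-turn flat coil, B = Nμ₀IR²/[2(R²+z²)^(3/2)] with R = 0.04 m, z = 0.0665 m.
B = 43 × 1.21×10⁻⁷ T = 5.20×10⁻⁶ T.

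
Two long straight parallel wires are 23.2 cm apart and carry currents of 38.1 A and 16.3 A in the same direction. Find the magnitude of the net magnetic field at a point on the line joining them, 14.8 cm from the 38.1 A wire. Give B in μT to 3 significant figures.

Each long wire gives B = μ₀I/(2πd). Distances are d₁ = 0.148 m and d₂ = 0.084 m.
B₁ = 5.15×10⁻⁵ T, B₂ = 3.88×10⁻⁵ T.
Between parallel currents the two contributions point in opposite directions, so they subtract. B = |B₁ − B₂| = |5.15×10⁻⁵ − 3.88×10⁻⁵| = 1.27×10⁻⁵ T.

B ≈ 12.7 μT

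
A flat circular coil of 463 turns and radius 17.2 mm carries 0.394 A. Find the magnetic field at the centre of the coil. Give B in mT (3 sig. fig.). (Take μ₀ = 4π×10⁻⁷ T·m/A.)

B ≈ 6.66 mT

For an N-turn flat coil, B = Nμ₀I/(2R) with R = 0.0172 m.
B = 463 × 1.44×10⁻⁵ T = 6.66×10⁻³ T.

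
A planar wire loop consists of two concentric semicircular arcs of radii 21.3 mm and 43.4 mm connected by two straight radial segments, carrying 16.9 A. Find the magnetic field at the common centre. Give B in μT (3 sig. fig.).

B ≈ 127 μT

The radial connectors point toward the centre, so dl × r̂ = 0 and they contribute nothing.
Each semicircle gives μ₀I/(4R): inner arc 2.49×10⁻⁴ T, outer arc 1.22×10⁻⁴ T.
The two arcs carry current in opposite angular senses, so their fields oppose: B = |2.49×10⁻⁴ − 1.22×10⁻⁴| = 1.27×10⁻⁴ T.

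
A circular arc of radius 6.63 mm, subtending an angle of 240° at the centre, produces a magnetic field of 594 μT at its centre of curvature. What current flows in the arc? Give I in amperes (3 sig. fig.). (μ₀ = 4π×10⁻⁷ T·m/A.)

For a circular arc, B = μ₀Iφ/(4πR) with φ in radians; here φ = 4.189 rad.
So I = 4πRB/(μ₀φ) = 4π × 0.00663 × 5.94×10⁻⁴ / (4π×10⁻⁷ × 4.189) = 9.40 A.

I ≈ 9.40 A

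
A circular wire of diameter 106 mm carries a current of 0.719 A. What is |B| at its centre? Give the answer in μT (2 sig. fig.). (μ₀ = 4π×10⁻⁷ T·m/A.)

B ≈ 8.5 μT

At the centre of a circular loop the Biot–Savart law gives B = μ₀I/(2R) (so R = 0.053 m).
B = (4π×10⁻⁷ × 0.719) / (2 × 0.053) = 8.52×10⁻⁶ T.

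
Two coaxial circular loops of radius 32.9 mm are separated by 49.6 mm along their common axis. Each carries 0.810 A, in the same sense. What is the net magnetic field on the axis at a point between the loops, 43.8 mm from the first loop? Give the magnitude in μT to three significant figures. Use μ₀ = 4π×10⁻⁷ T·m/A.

Each loop contributes B = μ₀IR²/[2(R²+z²)^(3/2)] on the axis, with z measured from that loop.
Loop 1 (z = 0.0438 m): B₁ = 3.35×10⁻⁶ T. Loop 2 (z = 0.0058 m): B₂ = 1.48×10⁻⁵ T.
The fields add: B = B₁ + B₂ = 1.81×10⁻⁵ T.

B ≈ 18.1 μT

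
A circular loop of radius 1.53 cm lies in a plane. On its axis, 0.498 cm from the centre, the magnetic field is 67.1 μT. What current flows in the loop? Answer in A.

On the axis of a loop, B = μ₀IR²/[2(R²+z²)^(3/2)], so I = 2B(R²+z²)^(3/2)/(μ₀R²).
R² + z² = 0.0002341 + 2.480×10⁻⁵ = 0.0002589 m²; raised to 3/2 gives 4.17×10⁻⁶ m³.
I = 2 × 6.71×10⁻⁵ × 4.17×10⁻⁶ / (1.26×10⁻⁶ × 0.0002341) = 1.90 A.

I ≈ 1.90 A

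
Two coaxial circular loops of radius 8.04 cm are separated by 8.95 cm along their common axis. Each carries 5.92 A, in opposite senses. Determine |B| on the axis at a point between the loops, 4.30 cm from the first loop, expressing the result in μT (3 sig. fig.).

Each loop contributes B = μ₀IR²/[2(R²+z²)^(3/2)] on the axis, with z measured from that loop.
Loop 1 (z = 0.043 m): B₁ = 3.17×10⁻⁵ T. Loop 2 (z = 0.0465 m): B₂ = 3.00×10⁻⁵ T.
The fields oppose: B = |B₁ − B₂| = 1.71×10⁻⁶ T.

B ≈ 1.71 μT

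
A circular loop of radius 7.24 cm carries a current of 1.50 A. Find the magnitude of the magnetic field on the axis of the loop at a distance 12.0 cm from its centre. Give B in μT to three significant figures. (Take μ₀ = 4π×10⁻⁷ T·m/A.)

On the axis of a circular loop, B = μ₀IR² / [2(R²+z²)^(3/2)].
R² + z² = (0.0724)² + (0.12)² = 0.01964 m², and (R²+z²)^(3/2) = 2.75×10⁻³ m³.
B = (4π×10⁻⁷ × 1.50 × 0.005242) / (2 × 2.75×10⁻³) = 1.79×10⁻⁶ T.

B ≈ 1.79 μT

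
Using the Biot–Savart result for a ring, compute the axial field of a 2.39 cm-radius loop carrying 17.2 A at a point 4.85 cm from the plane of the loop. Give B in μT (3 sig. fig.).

B ≈ 39.1 μT

On the axis of a circular loop, B = μ₀IR² / [2(R²+z²)^(3/2)].
R² + z² = (0.0239)² + (0.0485)² = 0.002923 m², and (R²+z²)^(3/2) = 1.58×10⁻⁴ m³.
B = (4π×10⁻⁷ × 17.2 × 0.0005712) / (2 × 1.58×10⁻⁴) = 3.91×10⁻⁵ T.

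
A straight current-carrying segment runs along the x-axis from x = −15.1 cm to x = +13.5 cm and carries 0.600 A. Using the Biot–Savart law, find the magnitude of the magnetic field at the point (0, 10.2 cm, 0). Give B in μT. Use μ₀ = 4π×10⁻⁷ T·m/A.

For a finite straight segment, B = (μ₀I/4πd)(sinθ₁ + sinθ₂), where θ₁, θ₂ are the angles from the perpendicular to each end.
The perpendicular distance is d = 0.102 m; the end-offsets along the wire are a = 0.151 m and b = 0.135 m.
sinθ₁ = 0.151/√(0.151²+0.102²) = 0.8287; sinθ₂ = 0.135/√(0.135²+0.102²) = 0.7979.
B = (4π×10⁻⁷ × 0.600) / (4π × 0.102) × (0.8287 + 0.7979) = 9.57×10⁻⁷ T.

B ≈ 0.957 μT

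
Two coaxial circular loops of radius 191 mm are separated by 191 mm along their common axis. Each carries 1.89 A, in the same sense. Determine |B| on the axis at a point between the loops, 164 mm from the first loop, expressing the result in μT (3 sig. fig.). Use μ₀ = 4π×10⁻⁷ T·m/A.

B ≈ 8.75 μT

Each loop contributes B = μ₀IR²/[2(R²+z²)^(3/2)] on the axis, with z measured from that loop.
Loop 1 (z = 0.164 m): B₁ = 2.72×10⁻⁶ T. Loop 2 (z = 0.027 m): B₂ = 6.04×10⁻⁶ T.
The fields add: B = B₁ + B₂ = 8.75×10⁻⁶ T.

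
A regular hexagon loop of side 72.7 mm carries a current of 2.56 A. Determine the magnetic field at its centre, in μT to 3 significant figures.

Each side is a finite straight segment at perpendicular distance d = a/(2 tan(π/6)) = 0.06296 m from the centre, with end-angles ±π/6.
One side contributes B₁ = (μ₀I/4πd)·2 sin(π/6) = 4.07×10⁻⁶ T.
All 6 sides add in the same direction: B = 6 × 4.07×10⁻⁶ = 2.44×10⁻⁵ T.

B ≈ 24.4 μT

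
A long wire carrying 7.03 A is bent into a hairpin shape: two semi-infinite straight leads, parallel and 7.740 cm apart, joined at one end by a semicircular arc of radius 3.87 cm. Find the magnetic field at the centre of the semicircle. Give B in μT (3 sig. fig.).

B ≈ 93.4 μT

The semicircular arc contributes B_arc = μ₀I·π/(4πR) = μ₀I/(4R) = 5.71×10⁻⁵ T.
Each semi-infinite lead is at perpendicular distance R = 0.0387 m from the centre, with the perpendicular foot at its near end, so it contributes μ₀I/(4πR); both point the same way, together 3.63×10⁻⁵ T.
Arc and leads all point the same direction: B = 5.71×10⁻⁵ + 3.63×10⁻⁵ = 9.34×10⁻⁵ T.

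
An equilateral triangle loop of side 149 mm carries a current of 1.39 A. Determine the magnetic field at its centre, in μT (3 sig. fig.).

Each side is a finite straight segment at perpendicular distance d = a/(2 tan(π/3)) = 0.04301 m from the centre, with end-angles ±π/3.
One side contributes B₁ = (μ₀I/4πd)·2 sin(π/3) = 5.60×10⁻⁶ T.
All 3 sides add in the same direction: B = 3 × 5.60×10⁻⁶ = 1.68×10⁻⁵ T.

B ≈ 16.8 μT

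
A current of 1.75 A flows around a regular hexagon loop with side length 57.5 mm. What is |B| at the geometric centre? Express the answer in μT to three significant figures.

Each side is a finite straight segment at perpendicular distance d = a/(2 tan(π/6)) = 0.0498 m from the centre, with end-angles ±π/6.
One side contributes B₁ = (μ₀I/4πd)·2 sin(π/6) = 3.51×10⁻⁶ T.
All 6 sides add in the same direction: B = 6 × 3.51×10⁻⁶ = 2.11×10⁻⁵ T.

B ≈ 21.1 μT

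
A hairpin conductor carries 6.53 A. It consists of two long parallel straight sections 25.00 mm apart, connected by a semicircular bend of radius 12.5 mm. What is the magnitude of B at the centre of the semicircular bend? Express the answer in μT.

The semicircular arc contributes B_arc = μ₀I·π/(4πR) = μ₀I/(4R) = 1.64×10⁻⁴ T.
Each semi-infinite lead is at perpendicular distance R = 0.0125 m from the centre, with the perpendicular foot at its near end, so it contributes μ₀I/(4πR); both point the same way, together 1.04×10⁻⁴ T.
Arc and leads all point the same direction: B = 1.64×10⁻⁴ + 1.04×10⁻⁴ = 2.69×10⁻⁴ T.

B ≈ 269 μT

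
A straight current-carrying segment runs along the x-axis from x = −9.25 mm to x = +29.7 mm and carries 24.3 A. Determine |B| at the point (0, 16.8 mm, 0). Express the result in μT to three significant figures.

For a finite straight segment, B = (μ₀I/4πd)(sinθ₁ + sinθ₂), where θ₁, θ₂ are the angles from the perpendicular to each end.
The perpendicular distance is d = 0.0168 m; the end-offsets along the wire are a = 0.00925 m and b = 0.0297 m.
sinθ₁ = 0.00925/√(0.00925²+0.0168²) = 0.4823; sinθ₂ = 0.0297/√(0.0297²+0.0168²) = 0.8704.
B = (4π×10⁻⁷ × 24.3) / (4π × 0.0168) × (0.4823 + 0.8704) = 1.96×10⁻⁴ T.

B ≈ 196 μT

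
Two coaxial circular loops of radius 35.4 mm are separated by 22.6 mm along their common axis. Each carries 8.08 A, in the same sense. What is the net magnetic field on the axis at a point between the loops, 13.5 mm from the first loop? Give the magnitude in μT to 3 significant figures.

B ≈ 247 μT

Each loop contributes B = μ₀IR²/[2(R²+z²)^(3/2)] on the axis, with z measured from that loop.
Loop 1 (z = 0.0135 m): B₁ = 1.17×10⁻⁴ T. Loop 2 (z = 0.0091 m): B₂ = 1.30×10⁻⁴ T.
The fields add: B = B₁ + B₂ = 2.47×10⁻⁴ T.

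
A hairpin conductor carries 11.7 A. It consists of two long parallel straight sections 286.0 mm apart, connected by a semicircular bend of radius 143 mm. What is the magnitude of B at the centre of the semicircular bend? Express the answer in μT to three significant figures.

B ≈ 42.1 μT

The semicircular arc contributes B_arc = μ₀I·π/(4πR) = μ₀I/(4R) = 2.57×10⁻⁵ T.
Each semi-infinite lead is at perpendicular distance R = 0.143 m from the centre, with the perpendicular foot at its near end, so it contributes μ₀I/(4πR); both point the same way, together 1.64×10⁻⁵ T.
Arc and leads all point the same direction: B = 2.57×10⁻⁵ + 1.64×10⁻⁵ = 4.21×10⁻⁵ T.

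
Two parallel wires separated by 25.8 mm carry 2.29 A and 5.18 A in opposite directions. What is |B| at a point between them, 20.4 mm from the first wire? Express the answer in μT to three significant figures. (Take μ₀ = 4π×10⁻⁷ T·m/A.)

Each long wire gives B = μ₀I/(2πd). Distances are d₁ = 0.0204 m and d₂ = 0.0054 m.
B₁ = 2.25×10⁻⁵ T, B₂ = 1.92×10⁻⁴ T.
Between antiparallel currents both contributions point the same way, so they add. B = B₁ + B₂ = 2.25×10⁻⁵ + 1.92×10⁻⁴ = 2.14×10⁻⁴ T.

B ≈ 214 μT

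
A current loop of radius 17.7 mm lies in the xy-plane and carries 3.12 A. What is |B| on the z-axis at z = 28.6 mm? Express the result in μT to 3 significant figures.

On the axis of a circular loop, B = μ₀IR² / [2(R²+z²)^(3/2)].
R² + z² = (0.0177)² + (0.0286)² = 0.001131 m², and (R²+z²)^(3/2) = 3.80×10⁻⁵ m³.
B = (4π×10⁻⁷ × 3.12 × 0.0003133) / (2 × 3.80×10⁻⁵) = 1.61×10⁻⁵ T.

B ≈ 16.1 μT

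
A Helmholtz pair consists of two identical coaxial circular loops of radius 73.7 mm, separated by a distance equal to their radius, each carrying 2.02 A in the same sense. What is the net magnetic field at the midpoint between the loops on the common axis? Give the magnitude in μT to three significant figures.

B ≈ 24.6 μT

Each loop contributes B = μ₀IR²/[2(R²+z²)^(3/2)] on the axis, with z measured from that loop.
Loop 1 (z = 0.03685 m): B₁ = 1.23×10⁻⁵ T. Loop 2 (z = 0.03685 m): B₂ = 1.23×10⁻⁵ T.
The fields add: B = B₁ + B₂ = 2.46×10⁻⁵ T.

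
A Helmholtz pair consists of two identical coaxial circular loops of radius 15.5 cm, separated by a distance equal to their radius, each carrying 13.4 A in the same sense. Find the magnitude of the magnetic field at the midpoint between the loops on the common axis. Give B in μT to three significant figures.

B ≈ 77.7 μT

Each loop contributes B = μ₀IR²/[2(R²+z²)^(3/2)] on the axis, with z measured from that loop.
Loop 1 (z = 0.0775 m): B₁ = 3.89×10⁻⁵ T. Loop 2 (z = 0.0775 m): B₂ = 3.89×10⁻⁵ T.
The fields add: B = B₁ + B₂ = 7.77×10⁻⁵ T.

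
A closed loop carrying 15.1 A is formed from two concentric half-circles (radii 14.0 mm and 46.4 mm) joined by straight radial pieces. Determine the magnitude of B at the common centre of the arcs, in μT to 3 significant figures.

The radial connectors point toward the centre, so dl × r̂ = 0 and they contribute nothing.
Each semicircle gives μ₀I/(4R): inner arc 3.39×10⁻⁴ T, outer arc 1.02×10⁻⁴ T.
The two arcs carry current in opposite angular senses, so their fields oppose: B = |3.39×10⁻⁴ − 1.02×10⁻⁴| = 2.37×10⁻⁴ T.

B ≈ 237 μT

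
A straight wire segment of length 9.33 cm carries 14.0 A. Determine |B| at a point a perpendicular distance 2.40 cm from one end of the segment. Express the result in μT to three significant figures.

For a finite straight segment, B = (μ₀I/4πd)(sinθ₁ + sinθ₂), where θ₁, θ₂ are the angles from the perpendicular to each end.
The perpendicular foot is at one end, so the two end-offsets along the wire are 0 and L = 0.0933 m.
sinθ₁ = 0/√(0²+0.024²) = 0.0000; sinθ₂ = 0.0933/√(0.0933²+0.024²) = 0.9685.
B = (4π×10⁻⁷ × 14.0) / (4π × 0.024) × (0.0000 + 0.9685) = 5.65×10⁻⁵ T.

B ≈ 56.5 μT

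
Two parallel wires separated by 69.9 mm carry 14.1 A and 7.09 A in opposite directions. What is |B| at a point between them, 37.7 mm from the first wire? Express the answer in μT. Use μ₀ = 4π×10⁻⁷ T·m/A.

B ≈ 119 μT

Each long wire gives B = μ₀I/(2πd). Distances are d₁ = 0.0377 m and d₂ = 0.0322 m.
B₁ = 7.48×10⁻⁵ T, B₂ = 4.40×10⁻⁵ T.
Between antiparallel currents both contributions point the same way, so they add. B = B₁ + B₂ = 7.48×10⁻⁵ + 4.40×10⁻⁵ = 1.19×10⁻⁴ T.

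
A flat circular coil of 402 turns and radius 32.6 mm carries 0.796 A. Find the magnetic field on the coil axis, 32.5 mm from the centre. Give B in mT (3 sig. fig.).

For an N-turn flat coil, B = Nμ₀IR²/[2(R²+z²)^(3/2)] with R = 0.0326 m, z = 0.0325 m.
B = 402 × 5.45×10⁻⁶ T = 2.19×10⁻³ T.

B ≈ 2.19 mT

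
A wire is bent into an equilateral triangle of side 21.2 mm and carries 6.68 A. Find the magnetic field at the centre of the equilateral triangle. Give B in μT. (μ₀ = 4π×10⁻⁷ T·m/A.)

B ≈ 567 μT

Each side is a finite straight segment at perpendicular distance d = a/(2 tan(π/3)) = 0.00612 m from the centre, with end-angles ±π/3.
One side contributes B₁ = (μ₀I/4πd)·2 sin(π/3) = 1.89×10⁻⁴ T.
All 3 sides add in the same direction: B = 3 × 1.89×10⁻⁴ = 5.67×10⁻⁴ T.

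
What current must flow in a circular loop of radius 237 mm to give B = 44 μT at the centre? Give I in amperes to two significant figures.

I ≈ 17 A

At the centre of a circular loop B = μ₀I/(2R), so I = 2RB/μ₀.
With R = 0.237 m, I = 2 × 0.237 × 4.40×10⁻⁵ / (4π×10⁻⁷) = 16.6 A.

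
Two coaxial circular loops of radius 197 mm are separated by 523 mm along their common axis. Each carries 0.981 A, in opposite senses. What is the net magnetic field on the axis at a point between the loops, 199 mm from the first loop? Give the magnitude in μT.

B ≈ 0.651 μT

Each loop contributes B = μ₀IR²/[2(R²+z²)^(3/2)] on the axis, with z measured from that loop.
Loop 1 (z = 0.199 m): B₁ = 1.09×10⁻⁶ T. Loop 2 (z = 0.324 m): B₂ = 4.39×10⁻⁷ T.
The fields oppose: B = |B₁ − B₂| = 6.51×10⁻⁷ T.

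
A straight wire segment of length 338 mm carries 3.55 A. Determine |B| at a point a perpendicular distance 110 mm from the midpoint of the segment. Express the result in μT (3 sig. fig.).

For a finite straight segment, B = (μ₀I/4πd)(sinθ₁ + sinθ₂), where θ₁, θ₂ are the angles from the perpendicular to each end.
The perpendicular from the point meets the wire at its midpoint, so each end is L/2 = 0.169 m away along the wire.
sinθ₁ = 0.169/√(0.169²+0.11²) = 0.8381; sinθ₂ = 0.169/√(0.169²+0.11²) = 0.8381.
B = (4π×10⁻⁷ × 3.55) / (4π × 0.11) × (0.8381 + 0.8381) = 5.41×10⁻⁶ T.

B ≈ 5.41 μT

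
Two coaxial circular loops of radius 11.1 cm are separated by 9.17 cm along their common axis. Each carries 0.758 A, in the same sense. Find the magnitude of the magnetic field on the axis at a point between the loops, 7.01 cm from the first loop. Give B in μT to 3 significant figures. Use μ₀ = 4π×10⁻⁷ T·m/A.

Each loop contributes B = μ₀IR²/[2(R²+z²)^(3/2)] on the axis, with z measured from that loop.
Loop 1 (z = 0.0701 m): B₁ = 2.59×10⁻⁶ T. Loop 2 (z = 0.0216 m): B₂ = 4.06×10⁻⁶ T.
The fields add: B = B₁ + B₂ = 6.65×10⁻⁶ T.

B ≈ 6.65 μT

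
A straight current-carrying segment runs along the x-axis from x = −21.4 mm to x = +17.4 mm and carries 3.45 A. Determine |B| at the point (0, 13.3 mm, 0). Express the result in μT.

For a finite straight segment, B = (μ₀I/4πd)(sinθ₁ + sinθ₂), where θ₁, θ₂ are the angles from the perpendicular to each end.
The perpendicular distance is d = 0.0133 m; the end-offsets along the wire are a = 0.0214 m and b = 0.0174 m.
sinθ₁ = 0.0214/√(0.0214²+0.0133²) = 0.8493; sinθ₂ = 0.0174/√(0.0174²+0.0133²) = 0.7945.
B = (4π×10⁻⁷ × 3.45) / (4π × 0.0133) × (0.8493 + 0.7945) = 4.26×10⁻⁵ T.

B ≈ 42.6 μT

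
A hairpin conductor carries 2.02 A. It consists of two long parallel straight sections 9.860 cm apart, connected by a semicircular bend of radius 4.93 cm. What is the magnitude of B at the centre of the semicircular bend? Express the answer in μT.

The semicircular arc contributes B_arc = μ₀I·π/(4πR) = μ₀I/(4R) = 1.29×10⁻⁵ T.
Each semi-infinite lead is at perpendicular distance R = 0.0493 m from the centre, with the perpendicular foot at its near end, so it contributes μ₀I/(4πR); both point the same way, together 8.19×10⁻⁶ T.
Arc and leads all point the same direction: B = 1.29×10⁻⁵ + 8.19×10⁻⁶ = 2.11×10⁻⁵ T.

B ≈ 21.1 μT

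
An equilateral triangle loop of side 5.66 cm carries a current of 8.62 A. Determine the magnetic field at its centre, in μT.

Each side is a finite straight segment at perpendicular distance d = a/(2 tan(π/3)) = 0.01634 m from the centre, with end-angles ±π/3.
One side contributes B₁ = (μ₀I/4πd)·2 sin(π/3) = 9.14×10⁻⁵ T.
All 3 sides add in the same direction: B = 3 × 9.14×10⁻⁵ = 2.74×10⁻⁴ T.

B ≈ 274 μT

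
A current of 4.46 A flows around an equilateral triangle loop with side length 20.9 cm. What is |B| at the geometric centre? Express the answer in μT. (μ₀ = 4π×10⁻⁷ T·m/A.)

B ≈ 38.4 μT

Each side is a finite straight segment at perpendicular distance d = a/(2 tan(π/3)) = 0.06033 m from the centre, with end-angles ±π/3.
One side contributes B₁ = (μ₀I/4πd)·2 sin(π/3) = 1.28×10⁻⁵ T.
All 3 sides add in the same direction: B = 3 × 1.28×10⁻⁵ = 3.84×10⁻⁵ T.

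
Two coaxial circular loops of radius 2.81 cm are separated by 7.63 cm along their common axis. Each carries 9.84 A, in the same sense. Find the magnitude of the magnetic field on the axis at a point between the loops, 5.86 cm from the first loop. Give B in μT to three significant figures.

B ≈ 151 μT

Each loop contributes B = μ₀IR²/[2(R²+z²)^(3/2)] on the axis, with z measured from that loop.
Loop 1 (z = 0.0586 m): B₁ = 1.78×10⁻⁵ T. Loop 2 (z = 0.0177 m): B₂ = 1.33×10⁻⁴ T.
The fields add: B = B₁ + B₂ = 1.51×10⁻⁴ T.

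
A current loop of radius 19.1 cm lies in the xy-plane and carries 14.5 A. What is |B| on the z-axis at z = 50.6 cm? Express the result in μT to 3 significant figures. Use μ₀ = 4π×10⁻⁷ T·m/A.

B ≈ 2.10 μT

On the axis of a circular loop, B = μ₀IR² / [2(R²+z²)^(3/2)].
R² + z² = (0.191)² + (0.506)² = 0.2925 m², and (R²+z²)^(3/2) = 0.158 m³.
B = (4π×10⁻⁷ × 14.5 × 0.03648) / (2 × 0.158) = 2.10×10⁻⁶ T.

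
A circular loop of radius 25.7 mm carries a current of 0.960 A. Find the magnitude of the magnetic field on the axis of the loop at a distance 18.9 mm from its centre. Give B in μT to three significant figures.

B ≈ 12.3 μT

On the axis of a circular loop, B = μ₀IR² / [2(R²+z²)^(3/2)].
R² + z² = (0.0257)² + (0.0189)² = 0.001018 m², and (R²+z²)^(3/2) = 3.25×10⁻⁵ m³.
B = (4π×10⁻⁷ × 0.960 × 0.0006605) / (2 × 3.25×10⁻⁵) = 1.23×10⁻⁵ T.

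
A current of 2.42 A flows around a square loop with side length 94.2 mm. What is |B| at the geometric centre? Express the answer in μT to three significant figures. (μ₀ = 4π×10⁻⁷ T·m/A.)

B ≈ 29.1 μT

Each side is a finite straight segment at perpendicular distance d = a/(2 tan(π/4)) = 0.0471 m from the centre, with end-angles ±π/4.
One side contributes B₁ = (μ₀I/4πd)·2 sin(π/4) = 7.27×10⁻⁶ T.
All 4 sides add in the same direction: B = 4 × 7.27×10⁻⁶ = 2.91×10⁻⁵ T.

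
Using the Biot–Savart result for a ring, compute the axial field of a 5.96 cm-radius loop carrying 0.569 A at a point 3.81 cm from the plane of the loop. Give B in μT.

B ≈ 3.59 μT

On the axis of a circular loop, B = μ₀IR² / [2(R²+z²)^(3/2)].
R² + z² = (0.0596)² + (0.0381)² = 0.005004 m², and (R²+z²)^(3/2) = 3.54×10⁻⁴ m³.
B = (4π×10⁻⁷ × 0.569 × 0.003552) / (2 × 3.54×10⁻⁴) = 3.59×10⁻⁶ T.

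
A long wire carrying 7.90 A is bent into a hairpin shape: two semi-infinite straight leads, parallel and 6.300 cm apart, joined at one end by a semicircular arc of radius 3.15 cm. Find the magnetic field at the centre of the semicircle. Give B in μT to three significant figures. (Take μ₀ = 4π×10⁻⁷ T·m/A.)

B ≈ 129 μT

The semicircular arc contributes B_arc = μ₀I·π/(4πR) = μ₀I/(4R) = 7.88×10⁻⁵ T.
Each semi-infinite lead is at perpendicular distance R = 0.0315 m from the centre, with the perpendicular foot at its near end, so it contributes μ₀I/(4πR); both point the same way, together 5.02×10⁻⁵ T.
Arc and leads all point the same direction: B = 7.88×10⁻⁵ + 5.02×10⁻⁵ = 1.29×10⁻⁴ T.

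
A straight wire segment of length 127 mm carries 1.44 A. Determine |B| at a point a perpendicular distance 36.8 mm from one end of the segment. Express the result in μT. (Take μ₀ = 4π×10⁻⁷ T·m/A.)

B ≈ 3.76 μT

For a finite straight segment, B = (μ₀I/4πd)(sinθ₁ + sinθ₂), where θ₁, θ₂ are the angles from the perpendicular to each end.
The perpendicular foot is at one end, so the two end-offsets along the wire are 0 and L = 0.127 m.
sinθ₁ = 0/√(0²+0.0368²) = 0.0000; sinθ₂ = 0.127/√(0.127²+0.0368²) = 0.9605.
B = (4π×10⁻⁷ × 1.44) / (4π × 0.0368) × (0.0000 + 0.9605) = 3.76×10⁻⁶ T.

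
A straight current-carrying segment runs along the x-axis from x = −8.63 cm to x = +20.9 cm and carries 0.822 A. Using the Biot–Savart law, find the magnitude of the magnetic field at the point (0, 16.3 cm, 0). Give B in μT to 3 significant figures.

For a finite straight segment, B = (μ₀I/4πd)(sinθ₁ + sinθ₂), where θ₁, θ₂ are the angles from the perpendicular to each end.
The perpendicular distance is d = 0.163 m; the end-offsets along the wire are a = 0.0863 m and b = 0.209 m.
sinθ₁ = 0.0863/√(0.0863²+0.163²) = 0.4679; sinθ₂ = 0.209/√(0.209²+0.163²) = 0.7885.
B = (4π×10⁻⁷ × 0.822) / (4π × 0.163) × (0.4679 + 0.7885) = 6.34×10⁻⁷ T.

B ≈ 0.634 μT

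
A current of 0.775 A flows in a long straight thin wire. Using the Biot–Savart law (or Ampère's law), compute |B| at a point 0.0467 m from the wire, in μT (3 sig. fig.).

B ≈ 3.32 μT

For an infinitely long straight wire, B = μ₀I/(2πd).
B = (4π×10⁻⁷ × 0.775) / (2π × 0.0467) = 3.32×10⁻⁶ T.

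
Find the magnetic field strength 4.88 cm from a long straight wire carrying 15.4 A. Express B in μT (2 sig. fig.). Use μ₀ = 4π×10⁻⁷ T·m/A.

B ≈ 63 μT

For an infinitely long straight wire, B = μ₀I/(2πd).
B = (4π×10⁻⁷ × 15.4) / (2π × 0.0488) = 6.31×10⁻⁵ T.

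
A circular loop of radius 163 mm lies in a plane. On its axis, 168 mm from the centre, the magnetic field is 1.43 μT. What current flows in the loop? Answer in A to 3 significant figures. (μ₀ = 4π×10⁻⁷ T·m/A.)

On the axis of a loop, B = μ₀IR²/[2(R²+z²)^(3/2)], so I = 2B(R²+z²)^(3/2)/(μ₀R²).
R² + z² = 0.02657 + 0.02822 = 0.05479 m²; raised to 3/2 gives 1.28×10⁻² m³.
I = 2 × 1.43×10⁻⁶ × 1.28×10⁻² / (1.26×10⁻⁶ × 0.02657) = 1.10 A.

I ≈ 1.10 A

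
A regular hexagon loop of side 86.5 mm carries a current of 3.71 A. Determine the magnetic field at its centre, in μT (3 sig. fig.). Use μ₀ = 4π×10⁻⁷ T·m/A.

B ≈ 29.7 μT

Each side is a finite straight segment at perpendicular distance d = a/(2 tan(π/6)) = 0.07491 m from the centre, with end-angles ±π/6.
One side contributes B₁ = (μ₀I/4πd)·2 sin(π/6) = 4.95×10⁻⁶ T.
All 6 sides add in the same direction: B = 6 × 4.95×10⁻⁶ = 2.97×10⁻⁵ T.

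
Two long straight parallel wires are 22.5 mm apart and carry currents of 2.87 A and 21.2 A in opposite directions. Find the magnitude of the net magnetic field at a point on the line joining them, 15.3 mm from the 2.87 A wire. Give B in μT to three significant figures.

Each long wire gives B = μ₀I/(2πd). Distances are d₁ = 0.0153 m and d₂ = 0.0072 m.
B₁ = 3.75×10⁻⁵ T, B₂ = 5.89×10⁻⁴ T.
Between antiparallel currents both contributions point the same way, so they add. B = B₁ + B₂ = 3.75×10⁻⁵ + 5.89×10⁻⁴ = 6.26×10⁻⁴ T.

B ≈ 626 μT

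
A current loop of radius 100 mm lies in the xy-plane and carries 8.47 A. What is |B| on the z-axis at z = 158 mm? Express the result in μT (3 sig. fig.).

B ≈ 8.14 μT

On the axis of a circular loop, B = μ₀IR² / [2(R²+z²)^(3/2)].
R² + z² = (0.1)² + (0.158)² = 0.03496 m², and (R²+z²)^(3/2) = 6.54×10⁻³ m³.
B = (4π×10⁻⁷ × 8.47 × 0.01) / (2 × 6.54×10⁻³) = 8.14×10⁻⁶ T.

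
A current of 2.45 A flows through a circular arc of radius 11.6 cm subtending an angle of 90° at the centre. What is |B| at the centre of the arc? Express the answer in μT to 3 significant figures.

B ≈ 3.32 μT

The Biot–Savart field of a circular arc at its centre is B = μ₀Iφ/(4πR), with φ = 1.571 rad.
B = (4π×10⁻⁷ × 2.45 × 1.571) / (4π × 0.116) = 3.32×10⁻⁶ T.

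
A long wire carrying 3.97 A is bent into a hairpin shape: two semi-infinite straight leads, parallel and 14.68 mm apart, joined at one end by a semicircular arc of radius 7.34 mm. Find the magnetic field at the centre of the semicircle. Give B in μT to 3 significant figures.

The semicircular arc contributes B_arc = μ₀I·π/(4πR) = μ₀I/(4R) = 1.70×10⁻⁴ T.
Each semi-infinite lead is at perpendicular distance R = 0.00734 m from the centre, with the perpendicular foot at its near end, so it contributes μ₀I/(4πR); both point the same way, together 1.08×10⁻⁴ T.
Arc and leads all point the same direction: B = 1.70×10⁻⁴ + 1.08×10⁻⁴ = 2.78×10⁻⁴ T.

B ≈ 278 μT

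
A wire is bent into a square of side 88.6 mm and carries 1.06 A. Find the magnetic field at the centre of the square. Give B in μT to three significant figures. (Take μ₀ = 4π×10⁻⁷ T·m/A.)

Each side is a finite straight segment at perpendicular distance d = a/(2 tan(π/4)) = 0.0443 m from the centre, with end-angles ±π/4.
One side contributes B₁ = (μ₀I/4πd)·2 sin(π/4) = 3.38×10⁻⁶ T.
All 4 sides add in the same direction: B = 4 × 3.38×10⁻⁶ = 1.35×10⁻⁵ T.

B ≈ 13.5 μT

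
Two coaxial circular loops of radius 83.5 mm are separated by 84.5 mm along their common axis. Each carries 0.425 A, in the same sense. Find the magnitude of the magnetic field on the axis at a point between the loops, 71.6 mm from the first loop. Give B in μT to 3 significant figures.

B ≈ 4.49 μT

Each loop contributes B = μ₀IR²/[2(R²+z²)^(3/2)] on the axis, with z measured from that loop.
Loop 1 (z = 0.0716 m): B₁ = 1.40×10⁻⁶ T. Loop 2 (z = 0.0129 m): B₂ = 3.09×10⁻⁶ T.
The fields add: B = B₁ + B₂ = 4.49×10⁻⁶ T.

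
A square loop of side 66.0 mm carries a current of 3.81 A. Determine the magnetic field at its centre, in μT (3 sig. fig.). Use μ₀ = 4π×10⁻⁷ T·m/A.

B ≈ 65.3 μT

Each side is a finite straight segment at perpendicular distance d = a/(2 tan(π/4)) = 0.033 m from the centre, with end-angles ±π/4.
One side contributes B₁ = (μ₀I/4πd)·2 sin(π/4) = 1.63×10⁻⁵ T.
All 4 sides add in the same direction: B = 4 × 1.63×10⁻⁵ = 6.53×10⁻⁵ T.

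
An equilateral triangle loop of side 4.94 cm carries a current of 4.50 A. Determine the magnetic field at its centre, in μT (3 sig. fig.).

Each side is a finite straight segment at perpendicular distance d = a/(2 tan(π/3)) = 0.01426 m from the centre, with end-angles ±π/3.
One side contributes B₁ = (μ₀I/4πd)·2 sin(π/3) = 5.47×10⁻⁵ T.
All 3 sides add in the same direction: B = 3 × 5.47×10⁻⁵ = 1.64×10⁻⁴ T.

B ≈ 164 μT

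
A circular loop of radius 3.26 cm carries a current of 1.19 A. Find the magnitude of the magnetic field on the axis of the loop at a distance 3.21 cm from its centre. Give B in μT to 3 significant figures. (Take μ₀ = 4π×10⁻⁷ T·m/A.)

On the axis of a circular loop, B = μ₀IR² / [2(R²+z²)^(3/2)].
R² + z² = (0.0326)² + (0.0321)² = 0.002093 m², and (R²+z²)^(3/2) = 9.58×10⁻⁵ m³.
B = (4π×10⁻⁷ × 1.19 × 0.001063) / (2 × 9.58×10⁻⁵) = 8.30×10⁻⁶ T.

B ≈ 8.30 μT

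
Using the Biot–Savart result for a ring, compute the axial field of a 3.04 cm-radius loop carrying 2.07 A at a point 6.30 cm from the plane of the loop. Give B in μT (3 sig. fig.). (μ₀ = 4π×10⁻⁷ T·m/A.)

B ≈ 3.51 μT

On the axis of a circular loop, B = μ₀IR² / [2(R²+z²)^(3/2)].
R² + z² = (0.0304)² + (0.063)² = 0.004893 m², and (R²+z²)^(3/2) = 3.42×10⁻⁴ m³.
B = (4π×10⁻⁷ × 2.07 × 0.0009242) / (2 × 3.42×10⁻⁴) = 3.51×10⁻⁶ T.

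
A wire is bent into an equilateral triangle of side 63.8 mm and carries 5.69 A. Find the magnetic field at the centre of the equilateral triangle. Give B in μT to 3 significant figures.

Each side is a finite straight segment at perpendicular distance d = a/(2 tan(π/3)) = 0.01842 m from the centre, with end-angles ±π/3.
One side contributes B₁ = (μ₀I/4πd)·2 sin(π/3) = 5.35×10⁻⁵ T.
All 3 sides add in the same direction: B = 3 × 5.35×10⁻⁵ = 1.61×10⁻⁴ T.

B ≈ 161 μT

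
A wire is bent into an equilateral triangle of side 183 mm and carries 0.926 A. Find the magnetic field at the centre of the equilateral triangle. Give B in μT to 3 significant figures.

Each side is a finite straight segment at perpendicular distance d = a/(2 tan(π/3)) = 0.05283 m from the centre, with end-angles ±π/3.
One side contributes B₁ = (μ₀I/4πd)·2 sin(π/3) = 3.04×10⁻⁶ T.
All 3 sides add in the same direction: B = 3 × 3.04×10⁻⁶ = 9.11×10⁻⁶ T.

B ≈ 9.11 μT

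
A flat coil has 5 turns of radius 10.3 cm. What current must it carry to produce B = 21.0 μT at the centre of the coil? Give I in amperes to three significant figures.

I ≈ 0.689 A

For an N-turn coil, B = Nμ₀I/(2R) with R = 0.103 m, so I = 2RB/(Nμ₀) = 2 × 0.103 × 2.10×10⁻⁵ / (5 × 4π×10⁻⁷) = 0.689 A.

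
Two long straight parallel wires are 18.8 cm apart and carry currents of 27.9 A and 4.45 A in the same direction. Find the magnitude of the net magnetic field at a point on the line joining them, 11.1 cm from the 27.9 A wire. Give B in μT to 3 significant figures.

Each long wire gives B = μ₀I/(2πd). Distances are d₁ = 0.111 m and d₂ = 0.077 m.
B₁ = 5.03×10⁻⁵ T, B₂ = 1.16×10⁻⁵ T.
Between parallel currents the two contributions point in opposite directions, so they subtract. B = |B₁ − B₂| = |5.03×10⁻⁵ − 1.16×10⁻⁵| = 3.87×10⁻⁵ T.

B ≈ 38.7 μT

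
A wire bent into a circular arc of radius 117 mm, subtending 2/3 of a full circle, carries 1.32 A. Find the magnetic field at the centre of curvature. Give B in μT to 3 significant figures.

The Biot–Savart field of a circular arc at its centre is B = μ₀Iφ/(4πR), with φ = 4.189 rad.
B = (4π×10⁻⁷ × 1.32 × 4.189) / (4π × 0.117) = 4.73×10⁻⁶ T.

B ≈ 4.73 μT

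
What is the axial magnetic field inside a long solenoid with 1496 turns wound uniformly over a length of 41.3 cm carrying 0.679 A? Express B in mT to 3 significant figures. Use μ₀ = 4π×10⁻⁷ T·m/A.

Inside a long solenoid, B = μ₀nI with n = 3622 turns/m.
B = 4π×10⁻⁷ × 3622 × 0.679 = 3.09×10⁻³ T.

B ≈ 3.09 mT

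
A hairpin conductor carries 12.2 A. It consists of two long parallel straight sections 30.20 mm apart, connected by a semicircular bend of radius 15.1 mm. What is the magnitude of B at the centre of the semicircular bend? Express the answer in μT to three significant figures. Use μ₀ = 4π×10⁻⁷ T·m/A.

The semicircular arc contributes B_arc = μ₀I·π/(4πR) = μ₀I/(4R) = 2.54×10⁻⁴ T.
Each semi-infinite lead is at perpendicular distance R = 0.0151 m from the centre, with the perpendicular foot at its near end, so it contributes μ₀I/(4πR); both point the same way, together 1.62×10⁻⁴ T.
Arc and leads all point the same direction: B = 2.54×10⁻⁴ + 1.62×10⁻⁴ = 4.15×10⁻⁴ T.

B ≈ 415 μT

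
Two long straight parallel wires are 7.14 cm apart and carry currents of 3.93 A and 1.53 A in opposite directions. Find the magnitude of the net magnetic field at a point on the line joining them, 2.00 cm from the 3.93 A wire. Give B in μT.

Each long wire gives B = μ₀I/(2πd). Distances are d₁ = 0.02 m and d₂ = 0.0514 m.
B₁ = 3.93×10⁻⁵ T, B₂ = 5.95×10⁻⁶ T.
Between antiparallel currents both contributions point the same way, so they add. B = B₁ + B₂ = 3.93×10⁻⁵ + 5.95×10⁻⁶ = 4.53×10⁻⁵ T.

B ≈ 45.3 μT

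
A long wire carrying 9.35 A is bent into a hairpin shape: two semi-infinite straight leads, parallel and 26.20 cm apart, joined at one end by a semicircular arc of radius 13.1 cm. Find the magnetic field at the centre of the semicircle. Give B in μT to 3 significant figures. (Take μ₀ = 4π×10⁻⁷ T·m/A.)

B ≈ 36.7 μT

The semicircular arc contributes B_arc = μ₀I·π/(4πR) = μ₀I/(4R) = 2.24×10⁻⁵ T.
Each semi-infinite lead is at perpendicular distance R = 0.131 m from the centre, with the perpendicular foot at its near end, so it contributes μ₀I/(4πR); both point the same way, together 1.43×10⁻⁵ T.
Arc and leads all point the same direction: B = 2.24×10⁻⁵ + 1.43×10⁻⁵ = 3.67×10⁻⁵ T.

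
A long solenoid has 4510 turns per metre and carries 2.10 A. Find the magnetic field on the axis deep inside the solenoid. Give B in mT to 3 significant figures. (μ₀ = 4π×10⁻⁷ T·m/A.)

Inside a long solenoid, B = μ₀nI with n = 4510 turns/m.
B = 4π×10⁻⁷ × 4510 × 2.10 = 1.19×10⁻² T.

B ≈ 11.9 mT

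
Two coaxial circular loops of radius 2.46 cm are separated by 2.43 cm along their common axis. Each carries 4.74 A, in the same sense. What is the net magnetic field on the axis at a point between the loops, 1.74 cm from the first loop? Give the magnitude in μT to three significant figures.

B ≈ 174 μT

Each loop contributes B = μ₀IR²/[2(R²+z²)^(3/2)] on the axis, with z measured from that loop.
Loop 1 (z = 0.0174 m): B₁ = 6.59×10⁻⁵ T. Loop 2 (z = 0.0069 m): B₂ = 1.08×10⁻⁴ T.
The fields add: B = B₁ + B₂ = 1.74×10⁻⁴ T.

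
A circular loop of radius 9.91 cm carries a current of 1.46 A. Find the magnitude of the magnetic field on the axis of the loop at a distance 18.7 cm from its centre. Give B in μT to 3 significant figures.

On the axis of a circular loop, B = μ₀IR² / [2(R²+z²)^(3/2)].
R² + z² = (0.0991)² + (0.187)² = 0.04479 m², and (R²+z²)^(3/2) = 9.48×10⁻³ m³.
B = (4π×10⁻⁷ × 1.46 × 0.009821) / (2 × 9.48×10⁻³) = 9.50×10⁻⁷ T.

B ≈ 0.950 μT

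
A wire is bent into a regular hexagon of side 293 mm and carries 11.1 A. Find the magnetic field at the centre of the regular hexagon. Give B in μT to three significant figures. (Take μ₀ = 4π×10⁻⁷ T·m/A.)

Each side is a finite straight segment at perpendicular distance d = a/(2 tan(π/6)) = 0.2537 m from the centre, with end-angles ±π/6.
One side contributes B₁ = (μ₀I/4πd)·2 sin(π/6) = 4.37×10⁻⁶ T.
All 6 sides add in the same direction: B = 6 × 4.37×10⁻⁶ = 2.62×10⁻⁵ T.

B ≈ 26.2 μT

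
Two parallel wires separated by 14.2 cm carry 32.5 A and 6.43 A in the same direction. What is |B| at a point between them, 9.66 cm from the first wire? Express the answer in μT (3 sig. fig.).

Each long wire gives B = μ₀I/(2πd). Distances are d₁ = 0.0966 m and d₂ = 0.0454 m.
B₁ = 6.73×10⁻⁵ T, B₂ = 2.83×10⁻⁵ T.
Between parallel currents the two contributions point in opposite directions, so they subtract. B = |B₁ − B₂| = |6.73×10⁻⁵ − 2.83×10⁻⁵| = 3.90×10⁻⁵ T.

B ≈ 39.0 μT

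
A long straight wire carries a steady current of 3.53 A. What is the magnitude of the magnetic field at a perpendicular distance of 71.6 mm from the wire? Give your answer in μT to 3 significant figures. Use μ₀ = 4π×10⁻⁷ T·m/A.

B ≈ 9.86 μT

For an infinitely long straight wire, B = μ₀I/(2πd).
B = (4π×10⁻⁷ × 3.53) / (2π × 0.0716) = 9.86×10⁻⁶ T.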